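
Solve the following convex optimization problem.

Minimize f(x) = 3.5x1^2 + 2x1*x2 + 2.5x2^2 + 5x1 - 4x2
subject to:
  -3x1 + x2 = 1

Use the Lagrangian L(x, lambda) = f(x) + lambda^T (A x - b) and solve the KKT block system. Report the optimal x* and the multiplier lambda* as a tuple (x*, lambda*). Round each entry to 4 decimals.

Form the Lagrangian:
  L(x, lambda) = (1/2) x^T Q x + c^T x + lambda^T (A x - b)
Stationarity (grad_x L = 0): Q x + c + A^T lambda = 0.
Primal feasibility: A x = b.

This gives the KKT block system:
  [ Q   A^T ] [ x     ]   [-c ]
  [ A    0  ] [ lambda ] = [ b ]

Solving the linear system:
  x*      = (-0.1562, 0.5312)
  lambda* = (1.6562)
  f(x*)   = -2.2812

x* = (-0.1562, 0.5312), lambda* = (1.6562)


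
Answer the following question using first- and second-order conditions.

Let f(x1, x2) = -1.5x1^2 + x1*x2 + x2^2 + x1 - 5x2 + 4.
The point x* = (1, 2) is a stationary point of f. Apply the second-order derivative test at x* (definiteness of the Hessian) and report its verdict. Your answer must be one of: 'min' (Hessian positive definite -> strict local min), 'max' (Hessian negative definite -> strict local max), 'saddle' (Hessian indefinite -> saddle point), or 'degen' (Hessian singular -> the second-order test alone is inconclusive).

Compute the Hessian H = grad^2 f:
  H = [[-3, 1], [1, 2]]
Verify stationarity: grad f(x*) = H x* + g = (0, 0).
Eigenvalues of H: -3.1926, 2.1926.
Eigenvalues have mixed signs, so H is indefinite -> x* is a saddle point.

saddle


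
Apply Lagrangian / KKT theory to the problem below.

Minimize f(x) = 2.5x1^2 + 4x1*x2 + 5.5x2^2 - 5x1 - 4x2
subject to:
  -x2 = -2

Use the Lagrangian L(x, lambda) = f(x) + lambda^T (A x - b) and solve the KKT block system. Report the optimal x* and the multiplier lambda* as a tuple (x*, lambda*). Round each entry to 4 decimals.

Form the Lagrangian:
  L(x, lambda) = (1/2) x^T Q x + c^T x + lambda^T (A x - b)
Stationarity (grad_x L = 0): Q x + c + A^T lambda = 0.
Primal feasibility: A x = b.

This gives the KKT block system:
  [ Q   A^T ] [ x     ]   [-c ]
  [ A    0  ] [ lambda ] = [ b ]

Solving the linear system:
  x*      = (-0.6, 2)
  lambda* = (15.6)
  f(x*)   = 13.1

x* = (-0.6, 2), lambda* = (15.6)


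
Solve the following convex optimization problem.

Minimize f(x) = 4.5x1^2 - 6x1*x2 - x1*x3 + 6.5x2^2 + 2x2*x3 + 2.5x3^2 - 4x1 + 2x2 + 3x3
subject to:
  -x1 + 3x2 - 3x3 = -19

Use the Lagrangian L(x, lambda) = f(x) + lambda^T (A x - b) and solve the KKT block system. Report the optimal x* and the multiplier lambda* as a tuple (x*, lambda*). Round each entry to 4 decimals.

Form the Lagrangian:
  L(x, lambda) = (1/2) x^T Q x + c^T x + lambda^T (A x - b)
Stationarity (grad_x L = 0): Q x + c + A^T lambda = 0.
Primal feasibility: A x = b.

This gives the KKT block system:
  [ Q   A^T ] [ x     ]   [-c ]
  [ A    0  ] [ lambda ] = [ b ]

Solving the linear system:
  x*      = (0.1532, -2.1774, 4.1048)
  lambda* = (6.3387)
  f(x*)   = 63.8911

x* = (0.1532, -2.1774, 4.1048), lambda* = (6.3387)


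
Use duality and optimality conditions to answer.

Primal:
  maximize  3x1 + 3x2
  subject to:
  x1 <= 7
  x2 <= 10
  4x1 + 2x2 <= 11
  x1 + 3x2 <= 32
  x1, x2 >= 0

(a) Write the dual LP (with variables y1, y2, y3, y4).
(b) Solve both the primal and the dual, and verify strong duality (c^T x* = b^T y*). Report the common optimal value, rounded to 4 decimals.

The standard primal-dual pair for 'max c^T x s.t. A x <= b, x >= 0' is:
  Dual:  min b^T y  s.t.  A^T y >= c,  y >= 0.

So the dual LP is:
  minimize  7y1 + 10y2 + 11y3 + 32y4
  subject to:
    y1 + 4y3 + y4 >= 3
    y2 + 2y3 + 3y4 >= 3
    y1, y2, y3, y4 >= 0

Solving the primal: x* = (0, 5.5).
  primal value c^T x* = 16.5.
Solving the dual: y* = (0, 0, 1.5, 0).
  dual value b^T y* = 16.5.
Strong duality: c^T x* = b^T y*. Confirmed.

16.5


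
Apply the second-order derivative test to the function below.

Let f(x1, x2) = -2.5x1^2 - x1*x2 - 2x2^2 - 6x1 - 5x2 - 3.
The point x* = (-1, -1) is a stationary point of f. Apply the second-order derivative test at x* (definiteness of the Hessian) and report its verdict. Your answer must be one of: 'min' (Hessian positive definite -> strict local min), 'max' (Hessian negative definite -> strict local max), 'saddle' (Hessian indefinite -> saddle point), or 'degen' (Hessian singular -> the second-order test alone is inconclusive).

Compute the Hessian H = grad^2 f:
  H = [[-5, -1], [-1, -4]]
Verify stationarity: grad f(x*) = H x* + g = (0, 0).
Eigenvalues of H: -5.618, -3.382.
Both eigenvalues < 0, so H is negative definite -> x* is a strict local max.

max


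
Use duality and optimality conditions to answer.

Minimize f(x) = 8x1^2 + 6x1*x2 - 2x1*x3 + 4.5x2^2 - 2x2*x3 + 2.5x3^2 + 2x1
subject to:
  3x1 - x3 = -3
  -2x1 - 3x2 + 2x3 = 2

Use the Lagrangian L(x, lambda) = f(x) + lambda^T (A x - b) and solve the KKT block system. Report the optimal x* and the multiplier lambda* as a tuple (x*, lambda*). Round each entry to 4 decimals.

Form the Lagrangian:
  L(x, lambda) = (1/2) x^T Q x + c^T x + lambda^T (A x - b)
Stationarity (grad_x L = 0): Q x + c + A^T lambda = 0.
Primal feasibility: A x = b.

This gives the KKT block system:
  [ Q   A^T ] [ x     ]   [-c ]
  [ A    0  ] [ lambda ] = [ b ]

Solving the linear system:
  x*      = (-0.7538, 0.3282, 0.7385)
  lambda* = (2.5128, -1.0154)
  f(x*)   = 4.0308

x* = (-0.7538, 0.3282, 0.7385), lambda* = (2.5128, -1.0154)


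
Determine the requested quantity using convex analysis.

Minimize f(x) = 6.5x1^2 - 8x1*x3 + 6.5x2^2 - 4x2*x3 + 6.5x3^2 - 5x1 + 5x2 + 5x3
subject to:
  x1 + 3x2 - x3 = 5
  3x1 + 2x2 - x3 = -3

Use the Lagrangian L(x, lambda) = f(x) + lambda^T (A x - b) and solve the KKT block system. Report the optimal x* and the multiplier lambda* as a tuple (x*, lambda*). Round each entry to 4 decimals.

Form the Lagrangian:
  L(x, lambda) = (1/2) x^T Q x + c^T x + lambda^T (A x - b)
Stationarity (grad_x L = 0): Q x + c + A^T lambda = 0.
Primal feasibility: A x = b.

This gives the KKT block system:
  [ Q   A^T ] [ x     ]   [-c ]
  [ A    0  ] [ lambda ] = [ b ]

Solving the linear system:
  x*      = (-3.0314, 1.9372, -2.2197)
  lambda* = (-24.3556, 17.0021)
  f(x*)   = 93.2646

x* = (-3.0314, 1.9372, -2.2197), lambda* = (-24.3556, 17.0021)


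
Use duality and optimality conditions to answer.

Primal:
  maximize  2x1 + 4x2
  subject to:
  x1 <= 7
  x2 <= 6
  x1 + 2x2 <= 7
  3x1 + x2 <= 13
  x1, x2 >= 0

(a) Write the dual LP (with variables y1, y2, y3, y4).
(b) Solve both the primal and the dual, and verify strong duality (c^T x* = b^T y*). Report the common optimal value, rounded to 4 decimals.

The standard primal-dual pair for 'max c^T x s.t. A x <= b, x >= 0' is:
  Dual:  min b^T y  s.t.  A^T y >= c,  y >= 0.

So the dual LP is:
  minimize  7y1 + 6y2 + 7y3 + 13y4
  subject to:
    y1 + y3 + 3y4 >= 2
    y2 + 2y3 + y4 >= 4
    y1, y2, y3, y4 >= 0

Solving the primal: x* = (3.8, 1.6).
  primal value c^T x* = 14.
Solving the dual: y* = (0, 0, 2, 0).
  dual value b^T y* = 14.
Strong duality: c^T x* = b^T y*. Confirmed.

14


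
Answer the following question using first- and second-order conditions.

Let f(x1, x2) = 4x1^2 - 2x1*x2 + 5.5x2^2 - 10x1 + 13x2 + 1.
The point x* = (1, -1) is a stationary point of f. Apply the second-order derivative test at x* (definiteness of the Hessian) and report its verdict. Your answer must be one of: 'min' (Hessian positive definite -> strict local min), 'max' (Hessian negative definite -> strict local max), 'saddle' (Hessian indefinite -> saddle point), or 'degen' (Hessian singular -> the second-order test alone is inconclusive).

Compute the Hessian H = grad^2 f:
  H = [[8, -2], [-2, 11]]
Verify stationarity: grad f(x*) = H x* + g = (0, 0).
Eigenvalues of H: 7, 12.
Both eigenvalues > 0, so H is positive definite -> x* is a strict local min.

min


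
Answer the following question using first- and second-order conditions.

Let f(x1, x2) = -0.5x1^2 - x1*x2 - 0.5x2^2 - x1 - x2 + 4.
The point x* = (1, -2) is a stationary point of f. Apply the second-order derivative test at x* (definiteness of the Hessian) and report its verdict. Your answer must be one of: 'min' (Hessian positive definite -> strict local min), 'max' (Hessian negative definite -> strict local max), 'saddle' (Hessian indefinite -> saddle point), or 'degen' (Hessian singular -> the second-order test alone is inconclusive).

Compute the Hessian H = grad^2 f:
  H = [[-1, -1], [-1, -1]]
Verify stationarity: grad f(x*) = H x* + g = (0, 0).
Eigenvalues of H: -2, 0.
H has a zero eigenvalue (singular; negative semidefinite but not definite), so H is neither positive definite, negative definite, nor indefinite. The second-order test alone is inconclusive -> degen.
(Indeed, f is constant along the null direction of H through x*, so x* is not a strict local extremum.)

degen


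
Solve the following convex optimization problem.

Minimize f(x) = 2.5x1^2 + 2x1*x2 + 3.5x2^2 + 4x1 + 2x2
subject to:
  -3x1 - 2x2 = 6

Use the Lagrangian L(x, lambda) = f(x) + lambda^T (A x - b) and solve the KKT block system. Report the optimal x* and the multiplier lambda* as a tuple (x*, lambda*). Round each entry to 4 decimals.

Form the Lagrangian:
  L(x, lambda) = (1/2) x^T Q x + c^T x + lambda^T (A x - b)
Stationarity (grad_x L = 0): Q x + c + A^T lambda = 0.
Primal feasibility: A x = b.

This gives the KKT block system:
  [ Q   A^T ] [ x     ]   [-c ]
  [ A    0  ] [ lambda ] = [ b ]

Solving the linear system:
  x*      = (-1.7966, -0.3051)
  lambda* = (-1.8644)
  f(x*)   = 1.6949

x* = (-1.7966, -0.3051), lambda* = (-1.8644)


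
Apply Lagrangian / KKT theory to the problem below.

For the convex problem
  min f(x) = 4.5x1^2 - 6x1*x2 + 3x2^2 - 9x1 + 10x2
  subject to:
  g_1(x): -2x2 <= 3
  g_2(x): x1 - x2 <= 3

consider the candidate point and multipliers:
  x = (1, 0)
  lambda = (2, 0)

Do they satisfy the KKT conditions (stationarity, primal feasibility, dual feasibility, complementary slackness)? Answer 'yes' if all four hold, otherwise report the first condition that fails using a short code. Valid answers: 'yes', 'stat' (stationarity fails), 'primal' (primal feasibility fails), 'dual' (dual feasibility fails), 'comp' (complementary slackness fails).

Gradient of f: grad f(x) = Q x + c = (0, 4)
Constraint values g_i(x) = a_i^T x - b_i:
  g_1((1, 0)) = -3
  g_2((1, 0)) = -2
Stationarity residual: grad f(x) + sum_i lambda_i a_i = (0, 0)
  -> stationarity OK
Primal feasibility (all g_i <= 0): OK
Dual feasibility (all lambda_i >= 0): OK
Complementary slackness (lambda_i * g_i(x) = 0 for all i): FAILS

Verdict: the first failing condition is complementary_slackness -> comp.

comp


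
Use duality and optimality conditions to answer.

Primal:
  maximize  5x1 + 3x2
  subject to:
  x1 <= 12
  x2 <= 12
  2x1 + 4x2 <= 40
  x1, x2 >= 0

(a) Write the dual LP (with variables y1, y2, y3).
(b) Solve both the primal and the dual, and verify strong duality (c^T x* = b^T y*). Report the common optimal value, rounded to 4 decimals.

The standard primal-dual pair for 'max c^T x s.t. A x <= b, x >= 0' is:
  Dual:  min b^T y  s.t.  A^T y >= c,  y >= 0.

So the dual LP is:
  minimize  12y1 + 12y2 + 40y3
  subject to:
    y1 + 2y3 >= 5
    y2 + 4y3 >= 3
    y1, y2, y3 >= 0

Solving the primal: x* = (12, 4).
  primal value c^T x* = 72.
Solving the dual: y* = (3.5, 0, 0.75).
  dual value b^T y* = 72.
Strong duality: c^T x* = b^T y*. Confirmed.

72


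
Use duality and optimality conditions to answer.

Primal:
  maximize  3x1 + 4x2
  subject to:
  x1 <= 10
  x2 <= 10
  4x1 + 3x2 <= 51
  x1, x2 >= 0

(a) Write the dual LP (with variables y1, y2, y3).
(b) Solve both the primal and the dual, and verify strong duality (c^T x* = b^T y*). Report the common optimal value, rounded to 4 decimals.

The standard primal-dual pair for 'max c^T x s.t. A x <= b, x >= 0' is:
  Dual:  min b^T y  s.t.  A^T y >= c,  y >= 0.

So the dual LP is:
  minimize  10y1 + 10y2 + 51y3
  subject to:
    y1 + 4y3 >= 3
    y2 + 3y3 >= 4
    y1, y2, y3 >= 0

Solving the primal: x* = (5.25, 10).
  primal value c^T x* = 55.75.
Solving the dual: y* = (0, 1.75, 0.75).
  dual value b^T y* = 55.75.
Strong duality: c^T x* = b^T y*. Confirmed.

55.75


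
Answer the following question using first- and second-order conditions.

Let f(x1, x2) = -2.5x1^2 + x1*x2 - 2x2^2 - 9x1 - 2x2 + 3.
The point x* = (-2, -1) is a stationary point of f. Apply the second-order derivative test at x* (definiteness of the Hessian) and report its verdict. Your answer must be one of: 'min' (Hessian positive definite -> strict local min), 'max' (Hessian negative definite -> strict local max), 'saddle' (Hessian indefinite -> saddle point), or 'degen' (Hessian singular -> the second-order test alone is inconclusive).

Compute the Hessian H = grad^2 f:
  H = [[-5, 1], [1, -4]]
Verify stationarity: grad f(x*) = H x* + g = (0, 0).
Eigenvalues of H: -5.618, -3.382.
Both eigenvalues < 0, so H is negative definite -> x* is a strict local max.

max


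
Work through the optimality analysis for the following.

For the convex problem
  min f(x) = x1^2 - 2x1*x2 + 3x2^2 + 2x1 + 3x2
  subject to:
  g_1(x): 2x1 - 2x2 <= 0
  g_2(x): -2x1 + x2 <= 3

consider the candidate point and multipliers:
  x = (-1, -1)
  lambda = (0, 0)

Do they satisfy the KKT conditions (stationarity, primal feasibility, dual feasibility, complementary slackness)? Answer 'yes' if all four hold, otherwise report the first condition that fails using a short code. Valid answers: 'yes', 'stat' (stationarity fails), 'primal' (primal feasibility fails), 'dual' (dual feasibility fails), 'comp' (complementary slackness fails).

Gradient of f: grad f(x) = Q x + c = (2, -1)
Constraint values g_i(x) = a_i^T x - b_i:
  g_1((-1, -1)) = 0
  g_2((-1, -1)) = -2
Stationarity residual: grad f(x) + sum_i lambda_i a_i = (2, -1)
  -> stationarity FAILS
Primal feasibility (all g_i <= 0): OK
Dual feasibility (all lambda_i >= 0): OK
Complementary slackness (lambda_i * g_i(x) = 0 for all i): OK

Verdict: the first failing condition is stationarity -> stat.

stat


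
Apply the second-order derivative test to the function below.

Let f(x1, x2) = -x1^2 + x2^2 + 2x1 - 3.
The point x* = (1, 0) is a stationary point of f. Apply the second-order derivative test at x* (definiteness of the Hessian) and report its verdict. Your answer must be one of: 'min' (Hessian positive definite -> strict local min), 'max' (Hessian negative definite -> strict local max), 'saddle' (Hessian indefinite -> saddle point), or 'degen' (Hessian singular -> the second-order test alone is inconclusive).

Compute the Hessian H = grad^2 f:
  H = [[-2, 0], [0, 2]]
Verify stationarity: grad f(x*) = H x* + g = (0, 0).
Eigenvalues of H: -2, 2.
Eigenvalues have mixed signs, so H is indefinite -> x* is a saddle point.

saddle


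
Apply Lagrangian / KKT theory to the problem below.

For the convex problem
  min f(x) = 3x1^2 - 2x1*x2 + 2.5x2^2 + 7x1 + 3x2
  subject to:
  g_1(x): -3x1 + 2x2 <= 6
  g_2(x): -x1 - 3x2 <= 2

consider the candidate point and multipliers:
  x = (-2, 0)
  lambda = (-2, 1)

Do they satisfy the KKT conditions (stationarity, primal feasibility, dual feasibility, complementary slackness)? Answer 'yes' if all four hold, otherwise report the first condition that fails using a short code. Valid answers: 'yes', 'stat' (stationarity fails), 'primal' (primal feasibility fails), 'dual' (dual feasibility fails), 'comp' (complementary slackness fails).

Gradient of f: grad f(x) = Q x + c = (-5, 7)
Constraint values g_i(x) = a_i^T x - b_i:
  g_1((-2, 0)) = 0
  g_2((-2, 0)) = 0
Stationarity residual: grad f(x) + sum_i lambda_i a_i = (0, 0)
  -> stationarity OK
Primal feasibility (all g_i <= 0): OK
Dual feasibility (all lambda_i >= 0): FAILS
Complementary slackness (lambda_i * g_i(x) = 0 for all i): OK

Verdict: the first failing condition is dual_feasibility -> dual.

dual


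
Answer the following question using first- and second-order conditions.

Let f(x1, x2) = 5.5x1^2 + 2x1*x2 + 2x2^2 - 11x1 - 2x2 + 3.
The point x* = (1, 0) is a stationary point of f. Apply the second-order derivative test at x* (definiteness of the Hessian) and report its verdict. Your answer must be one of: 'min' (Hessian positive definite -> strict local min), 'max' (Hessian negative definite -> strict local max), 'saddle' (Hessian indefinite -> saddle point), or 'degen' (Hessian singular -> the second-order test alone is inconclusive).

Compute the Hessian H = grad^2 f:
  H = [[11, 2], [2, 4]]
Verify stationarity: grad f(x*) = H x* + g = (0, 0).
Eigenvalues of H: 3.4689, 11.5311.
Both eigenvalues > 0, so H is positive definite -> x* is a strict local min.

min


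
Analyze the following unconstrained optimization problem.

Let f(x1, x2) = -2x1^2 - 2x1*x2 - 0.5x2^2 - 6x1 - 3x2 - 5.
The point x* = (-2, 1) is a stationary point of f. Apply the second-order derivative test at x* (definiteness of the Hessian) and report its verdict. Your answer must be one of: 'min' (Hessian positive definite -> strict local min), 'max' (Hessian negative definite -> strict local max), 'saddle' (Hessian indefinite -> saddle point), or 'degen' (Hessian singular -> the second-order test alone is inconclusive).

Compute the Hessian H = grad^2 f:
  H = [[-4, -2], [-2, -1]]
Verify stationarity: grad f(x*) = H x* + g = (0, 0).
Eigenvalues of H: -5, 0.
H has a zero eigenvalue (singular; negative semidefinite but not definite), so H is neither positive definite, negative definite, nor indefinite. The second-order test alone is inconclusive -> degen.
(Indeed, f is constant along the null direction of H through x*, so x* is not a strict local extremum.)

degen


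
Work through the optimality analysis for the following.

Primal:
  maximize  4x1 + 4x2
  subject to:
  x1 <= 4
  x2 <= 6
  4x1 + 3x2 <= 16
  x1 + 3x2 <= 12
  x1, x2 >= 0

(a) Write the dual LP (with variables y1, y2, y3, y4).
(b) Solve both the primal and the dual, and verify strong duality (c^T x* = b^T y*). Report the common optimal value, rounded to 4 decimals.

The standard primal-dual pair for 'max c^T x s.t. A x <= b, x >= 0' is:
  Dual:  min b^T y  s.t.  A^T y >= c,  y >= 0.

So the dual LP is:
  minimize  4y1 + 6y2 + 16y3 + 12y4
  subject to:
    y1 + 4y3 + y4 >= 4
    y2 + 3y3 + 3y4 >= 4
    y1, y2, y3, y4 >= 0

Solving the primal: x* = (1.3333, 3.5556).
  primal value c^T x* = 19.5556.
Solving the dual: y* = (0, 0, 0.8889, 0.4444).
  dual value b^T y* = 19.5556.
Strong duality: c^T x* = b^T y*. Confirmed.

19.5556


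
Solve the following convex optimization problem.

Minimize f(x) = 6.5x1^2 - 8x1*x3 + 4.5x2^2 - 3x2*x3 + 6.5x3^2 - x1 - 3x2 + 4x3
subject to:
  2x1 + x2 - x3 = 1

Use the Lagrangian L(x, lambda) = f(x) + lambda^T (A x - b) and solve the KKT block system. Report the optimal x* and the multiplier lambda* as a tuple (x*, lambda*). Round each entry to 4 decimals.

Form the Lagrangian:
  L(x, lambda) = (1/2) x^T Q x + c^T x + lambda^T (A x - b)
Stationarity (grad_x L = 0): Q x + c + A^T lambda = 0.
Primal feasibility: A x = b.

This gives the KKT block system:
  [ Q   A^T ] [ x     ]   [-c ]
  [ A    0  ] [ lambda ] = [ b ]

Solving the linear system:
  x*      = (0.1771, 0.4297, -0.2161)
  lambda* = (-1.5156)
  f(x*)   = -0.4076

x* = (0.1771, 0.4297, -0.2161), lambda* = (-1.5156)


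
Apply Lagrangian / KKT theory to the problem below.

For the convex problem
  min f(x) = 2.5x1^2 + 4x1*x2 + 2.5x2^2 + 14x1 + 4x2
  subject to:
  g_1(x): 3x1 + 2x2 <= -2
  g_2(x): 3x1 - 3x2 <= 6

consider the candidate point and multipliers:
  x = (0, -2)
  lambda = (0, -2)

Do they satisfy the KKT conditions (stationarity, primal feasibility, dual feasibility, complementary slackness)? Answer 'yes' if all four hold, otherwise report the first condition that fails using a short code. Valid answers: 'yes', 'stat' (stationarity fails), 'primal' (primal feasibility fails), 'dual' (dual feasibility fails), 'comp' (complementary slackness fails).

Gradient of f: grad f(x) = Q x + c = (6, -6)
Constraint values g_i(x) = a_i^T x - b_i:
  g_1((0, -2)) = -2
  g_2((0, -2)) = 0
Stationarity residual: grad f(x) + sum_i lambda_i a_i = (0, 0)
  -> stationarity OK
Primal feasibility (all g_i <= 0): OK
Dual feasibility (all lambda_i >= 0): FAILS
Complementary slackness (lambda_i * g_i(x) = 0 for all i): OK

Verdict: the first failing condition is dual_feasibility -> dual.

dual


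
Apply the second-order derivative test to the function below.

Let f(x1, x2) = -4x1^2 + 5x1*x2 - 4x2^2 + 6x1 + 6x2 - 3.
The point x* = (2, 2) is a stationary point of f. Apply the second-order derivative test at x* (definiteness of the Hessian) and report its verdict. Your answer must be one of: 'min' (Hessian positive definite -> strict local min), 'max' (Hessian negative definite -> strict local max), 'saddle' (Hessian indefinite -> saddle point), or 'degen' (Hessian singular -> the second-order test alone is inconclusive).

Compute the Hessian H = grad^2 f:
  H = [[-8, 5], [5, -8]]
Verify stationarity: grad f(x*) = H x* + g = (0, 0).
Eigenvalues of H: -13, -3.
Both eigenvalues < 0, so H is negative definite -> x* is a strict local max.

max


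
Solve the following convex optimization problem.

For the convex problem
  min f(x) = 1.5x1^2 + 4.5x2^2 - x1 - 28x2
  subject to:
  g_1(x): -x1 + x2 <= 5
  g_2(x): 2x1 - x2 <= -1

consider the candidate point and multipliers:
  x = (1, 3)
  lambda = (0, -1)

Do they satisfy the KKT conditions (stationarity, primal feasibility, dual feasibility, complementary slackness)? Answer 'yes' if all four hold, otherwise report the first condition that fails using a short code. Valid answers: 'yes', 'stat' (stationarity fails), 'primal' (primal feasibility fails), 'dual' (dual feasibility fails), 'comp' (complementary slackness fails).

Gradient of f: grad f(x) = Q x + c = (2, -1)
Constraint values g_i(x) = a_i^T x - b_i:
  g_1((1, 3)) = -3
  g_2((1, 3)) = 0
Stationarity residual: grad f(x) + sum_i lambda_i a_i = (0, 0)
  -> stationarity OK
Primal feasibility (all g_i <= 0): OK
Dual feasibility (all lambda_i >= 0): FAILS
Complementary slackness (lambda_i * g_i(x) = 0 for all i): OK

Verdict: the first failing condition is dual_feasibility -> dual.

dual


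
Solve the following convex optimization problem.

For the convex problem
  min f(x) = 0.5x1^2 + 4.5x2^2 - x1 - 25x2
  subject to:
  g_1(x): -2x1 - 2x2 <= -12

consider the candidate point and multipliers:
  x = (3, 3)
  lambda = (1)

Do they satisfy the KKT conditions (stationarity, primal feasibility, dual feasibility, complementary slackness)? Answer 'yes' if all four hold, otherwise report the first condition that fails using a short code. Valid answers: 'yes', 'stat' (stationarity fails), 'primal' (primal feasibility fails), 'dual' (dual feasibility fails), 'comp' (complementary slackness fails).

Gradient of f: grad f(x) = Q x + c = (2, 2)
Constraint values g_i(x) = a_i^T x - b_i:
  g_1((3, 3)) = 0
Stationarity residual: grad f(x) + sum_i lambda_i a_i = (0, 0)
  -> stationarity OK
Primal feasibility (all g_i <= 0): OK
Dual feasibility (all lambda_i >= 0): OK
Complementary slackness (lambda_i * g_i(x) = 0 for all i): OK

Verdict: yes, KKT holds.

yes


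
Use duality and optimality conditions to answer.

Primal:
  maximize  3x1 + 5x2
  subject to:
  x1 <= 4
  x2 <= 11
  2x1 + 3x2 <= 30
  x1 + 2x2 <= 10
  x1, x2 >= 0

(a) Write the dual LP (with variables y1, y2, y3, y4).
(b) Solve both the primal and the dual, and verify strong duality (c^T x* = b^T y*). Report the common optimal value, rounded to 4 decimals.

The standard primal-dual pair for 'max c^T x s.t. A x <= b, x >= 0' is:
  Dual:  min b^T y  s.t.  A^T y >= c,  y >= 0.

So the dual LP is:
  minimize  4y1 + 11y2 + 30y3 + 10y4
  subject to:
    y1 + 2y3 + y4 >= 3
    y2 + 3y3 + 2y4 >= 5
    y1, y2, y3, y4 >= 0

Solving the primal: x* = (4, 3).
  primal value c^T x* = 27.
Solving the dual: y* = (0.5, 0, 0, 2.5).
  dual value b^T y* = 27.
Strong duality: c^T x* = b^T y*. Confirmed.

27


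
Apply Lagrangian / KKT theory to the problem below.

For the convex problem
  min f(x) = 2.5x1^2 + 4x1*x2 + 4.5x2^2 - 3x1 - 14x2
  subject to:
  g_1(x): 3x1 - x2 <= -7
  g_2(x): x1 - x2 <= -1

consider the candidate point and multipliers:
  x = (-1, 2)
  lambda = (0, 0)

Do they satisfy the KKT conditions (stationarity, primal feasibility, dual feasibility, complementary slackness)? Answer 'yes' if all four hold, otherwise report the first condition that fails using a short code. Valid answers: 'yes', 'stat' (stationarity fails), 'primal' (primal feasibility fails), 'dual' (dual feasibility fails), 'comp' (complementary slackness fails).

Gradient of f: grad f(x) = Q x + c = (0, 0)
Constraint values g_i(x) = a_i^T x - b_i:
  g_1((-1, 2)) = 2
  g_2((-1, 2)) = -2
Stationarity residual: grad f(x) + sum_i lambda_i a_i = (0, 0)
  -> stationarity OK
Primal feasibility (all g_i <= 0): FAILS
Dual feasibility (all lambda_i >= 0): OK
Complementary slackness (lambda_i * g_i(x) = 0 for all i): OK

Verdict: the first failing condition is primal_feasibility -> primal.

primal


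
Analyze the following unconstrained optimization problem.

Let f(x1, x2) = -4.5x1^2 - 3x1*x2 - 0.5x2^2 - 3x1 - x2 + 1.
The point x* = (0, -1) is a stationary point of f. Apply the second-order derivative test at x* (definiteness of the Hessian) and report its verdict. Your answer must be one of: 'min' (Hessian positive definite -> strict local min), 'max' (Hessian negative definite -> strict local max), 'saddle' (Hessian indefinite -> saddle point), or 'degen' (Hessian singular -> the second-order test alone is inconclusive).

Compute the Hessian H = grad^2 f:
  H = [[-9, -3], [-3, -1]]
Verify stationarity: grad f(x*) = H x* + g = (0, 0).
Eigenvalues of H: -10, 0.
H has a zero eigenvalue (singular; negative semidefinite but not definite), so H is neither positive definite, negative definite, nor indefinite. The second-order test alone is inconclusive -> degen.
(Indeed, f is constant along the null direction of H through x*, so x* is not a strict local extremum.)

degen


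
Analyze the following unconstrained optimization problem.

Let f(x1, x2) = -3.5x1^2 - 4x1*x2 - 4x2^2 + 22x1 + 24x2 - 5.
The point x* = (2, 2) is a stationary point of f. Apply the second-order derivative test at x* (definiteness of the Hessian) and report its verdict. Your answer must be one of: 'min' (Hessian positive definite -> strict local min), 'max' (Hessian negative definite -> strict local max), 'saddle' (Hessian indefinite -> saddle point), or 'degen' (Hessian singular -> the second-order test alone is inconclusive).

Compute the Hessian H = grad^2 f:
  H = [[-7, -4], [-4, -8]]
Verify stationarity: grad f(x*) = H x* + g = (0, 0).
Eigenvalues of H: -11.5311, -3.4689.
Both eigenvalues < 0, so H is negative definite -> x* is a strict local max.

max


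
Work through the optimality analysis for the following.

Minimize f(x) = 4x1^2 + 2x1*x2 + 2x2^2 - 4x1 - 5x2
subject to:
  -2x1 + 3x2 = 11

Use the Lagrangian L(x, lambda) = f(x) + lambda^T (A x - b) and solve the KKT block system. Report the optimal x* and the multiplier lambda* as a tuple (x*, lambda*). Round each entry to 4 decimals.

Form the Lagrangian:
  L(x, lambda) = (1/2) x^T Q x + c^T x + lambda^T (A x - b)
Stationarity (grad_x L = 0): Q x + c + A^T lambda = 0.
Primal feasibility: A x = b.

This gives the KKT block system:
  [ Q   A^T ] [ x     ]   [-c ]
  [ A    0  ] [ lambda ] = [ b ]

Solving the linear system:
  x*      = (-0.7857, 3.1429)
  lambda* = (-2)
  f(x*)   = 4.7143

x* = (-0.7857, 3.1429), lambda* = (-2)


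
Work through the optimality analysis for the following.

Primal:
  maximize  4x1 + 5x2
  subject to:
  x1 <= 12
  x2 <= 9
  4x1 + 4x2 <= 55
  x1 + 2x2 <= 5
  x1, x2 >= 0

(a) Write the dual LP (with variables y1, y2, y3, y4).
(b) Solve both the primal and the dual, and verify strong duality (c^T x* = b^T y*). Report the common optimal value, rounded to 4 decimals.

The standard primal-dual pair for 'max c^T x s.t. A x <= b, x >= 0' is:
  Dual:  min b^T y  s.t.  A^T y >= c,  y >= 0.

So the dual LP is:
  minimize  12y1 + 9y2 + 55y3 + 5y4
  subject to:
    y1 + 4y3 + y4 >= 4
    y2 + 4y3 + 2y4 >= 5
    y1, y2, y3, y4 >= 0

Solving the primal: x* = (5, 0).
  primal value c^T x* = 20.
Solving the dual: y* = (0, 0, 0, 4).
  dual value b^T y* = 20.
Strong duality: c^T x* = b^T y*. Confirmed.

20


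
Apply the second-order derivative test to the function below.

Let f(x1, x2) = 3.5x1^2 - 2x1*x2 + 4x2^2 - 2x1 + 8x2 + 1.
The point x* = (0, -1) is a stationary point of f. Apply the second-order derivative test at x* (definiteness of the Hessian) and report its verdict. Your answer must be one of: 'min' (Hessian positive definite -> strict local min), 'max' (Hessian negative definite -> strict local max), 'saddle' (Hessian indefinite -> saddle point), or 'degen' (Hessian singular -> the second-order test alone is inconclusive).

Compute the Hessian H = grad^2 f:
  H = [[7, -2], [-2, 8]]
Verify stationarity: grad f(x*) = H x* + g = (0, 0).
Eigenvalues of H: 5.4384, 9.5616.
Both eigenvalues > 0, so H is positive definite -> x* is a strict local min.

min


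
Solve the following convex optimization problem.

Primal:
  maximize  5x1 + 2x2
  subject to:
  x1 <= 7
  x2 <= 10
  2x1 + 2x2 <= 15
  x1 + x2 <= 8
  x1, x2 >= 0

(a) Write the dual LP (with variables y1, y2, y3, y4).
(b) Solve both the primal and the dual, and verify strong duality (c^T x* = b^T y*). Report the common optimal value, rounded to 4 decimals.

The standard primal-dual pair for 'max c^T x s.t. A x <= b, x >= 0' is:
  Dual:  min b^T y  s.t.  A^T y >= c,  y >= 0.

So the dual LP is:
  minimize  7y1 + 10y2 + 15y3 + 8y4
  subject to:
    y1 + 2y3 + y4 >= 5
    y2 + 2y3 + y4 >= 2
    y1, y2, y3, y4 >= 0

Solving the primal: x* = (7, 0.5).
  primal value c^T x* = 36.
Solving the dual: y* = (3, 0, 1, 0).
  dual value b^T y* = 36.
Strong duality: c^T x* = b^T y*. Confirmed.

36


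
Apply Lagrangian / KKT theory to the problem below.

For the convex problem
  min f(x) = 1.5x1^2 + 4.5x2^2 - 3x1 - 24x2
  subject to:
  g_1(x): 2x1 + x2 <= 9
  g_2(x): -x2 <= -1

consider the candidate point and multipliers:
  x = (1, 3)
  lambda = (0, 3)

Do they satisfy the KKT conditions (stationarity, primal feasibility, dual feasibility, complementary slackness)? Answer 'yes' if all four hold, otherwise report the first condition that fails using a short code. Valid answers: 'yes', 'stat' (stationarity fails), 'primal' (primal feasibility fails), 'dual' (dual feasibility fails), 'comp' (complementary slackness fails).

Gradient of f: grad f(x) = Q x + c = (0, 3)
Constraint values g_i(x) = a_i^T x - b_i:
  g_1((1, 3)) = -4
  g_2((1, 3)) = -2
Stationarity residual: grad f(x) + sum_i lambda_i a_i = (0, 0)
  -> stationarity OK
Primal feasibility (all g_i <= 0): OK
Dual feasibility (all lambda_i >= 0): OK
Complementary slackness (lambda_i * g_i(x) = 0 for all i): FAILS

Verdict: the first failing condition is complementary_slackness -> comp.

comp


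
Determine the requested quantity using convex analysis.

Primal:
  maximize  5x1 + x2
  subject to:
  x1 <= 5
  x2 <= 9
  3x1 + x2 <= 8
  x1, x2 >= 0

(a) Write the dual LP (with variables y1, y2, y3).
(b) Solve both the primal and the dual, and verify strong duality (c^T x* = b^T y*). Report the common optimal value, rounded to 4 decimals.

The standard primal-dual pair for 'max c^T x s.t. A x <= b, x >= 0' is:
  Dual:  min b^T y  s.t.  A^T y >= c,  y >= 0.

So the dual LP is:
  minimize  5y1 + 9y2 + 8y3
  subject to:
    y1 + 3y3 >= 5
    y2 + y3 >= 1
    y1, y2, y3 >= 0

Solving the primal: x* = (2.6667, 0).
  primal value c^T x* = 13.3333.
Solving the dual: y* = (0, 0, 1.6667).
  dual value b^T y* = 13.3333.
Strong duality: c^T x* = b^T y*. Confirmed.

13.3333


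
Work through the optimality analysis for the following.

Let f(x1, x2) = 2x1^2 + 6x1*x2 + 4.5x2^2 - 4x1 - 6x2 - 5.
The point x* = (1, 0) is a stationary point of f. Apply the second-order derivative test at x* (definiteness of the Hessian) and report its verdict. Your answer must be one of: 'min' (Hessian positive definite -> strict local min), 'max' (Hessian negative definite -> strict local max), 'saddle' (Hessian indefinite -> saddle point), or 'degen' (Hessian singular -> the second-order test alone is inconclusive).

Compute the Hessian H = grad^2 f:
  H = [[4, 6], [6, 9]]
Verify stationarity: grad f(x*) = H x* + g = (0, 0).
Eigenvalues of H: 0, 13.
H has a zero eigenvalue (singular; positive semidefinite but not definite), so H is neither positive definite, negative definite, nor indefinite. The second-order test alone is inconclusive -> degen.
(Indeed, f is constant along the null direction of H through x*, so x* is not a strict local extremum.)

degen


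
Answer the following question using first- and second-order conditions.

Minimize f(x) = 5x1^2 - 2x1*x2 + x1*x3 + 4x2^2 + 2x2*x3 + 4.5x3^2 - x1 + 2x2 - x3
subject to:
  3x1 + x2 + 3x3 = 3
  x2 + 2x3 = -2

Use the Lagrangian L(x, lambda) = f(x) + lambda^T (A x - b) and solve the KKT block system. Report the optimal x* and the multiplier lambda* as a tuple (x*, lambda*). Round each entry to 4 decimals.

Form the Lagrangian:
  L(x, lambda) = (1/2) x^T Q x + c^T x + lambda^T (A x - b)
Stationarity (grad_x L = 0): Q x + c + A^T lambda = 0.
Primal feasibility: A x = b.

This gives the KKT block system:
  [ Q   A^T ] [ x     ]   [-c ]
  [ A    0  ] [ lambda ] = [ b ]

Solving the linear system:
  x*      = (1.935, -0.3899, -0.8051)
  lambda* = (-6.1083, 12.7076)
  f(x*)   = 20.9152

x* = (1.935, -0.3899, -0.8051), lambda* = (-6.1083, 12.7076)


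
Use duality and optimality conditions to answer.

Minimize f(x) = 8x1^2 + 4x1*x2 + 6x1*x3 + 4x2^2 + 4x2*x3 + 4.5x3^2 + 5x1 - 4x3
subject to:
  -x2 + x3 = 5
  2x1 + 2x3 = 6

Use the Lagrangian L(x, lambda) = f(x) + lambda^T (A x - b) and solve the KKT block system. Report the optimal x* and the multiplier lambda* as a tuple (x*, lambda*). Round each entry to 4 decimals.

Form the Lagrangian:
  L(x, lambda) = (1/2) x^T Q x + c^T x + lambda^T (A x - b)
Stationarity (grad_x L = 0): Q x + c + A^T lambda = 0.
Primal feasibility: A x = b.

This gives the KKT block system:
  [ Q   A^T ] [ x     ]   [-c ]
  [ A    0  ] [ lambda ] = [ b ]

Solving the linear system:
  x*      = (-0.1905, -1.8095, 3.1905)
  lambda* = (-2.4762, -6.9286)
  f(x*)   = 20.119

x* = (-0.1905, -1.8095, 3.1905), lambda* = (-2.4762, -6.9286)


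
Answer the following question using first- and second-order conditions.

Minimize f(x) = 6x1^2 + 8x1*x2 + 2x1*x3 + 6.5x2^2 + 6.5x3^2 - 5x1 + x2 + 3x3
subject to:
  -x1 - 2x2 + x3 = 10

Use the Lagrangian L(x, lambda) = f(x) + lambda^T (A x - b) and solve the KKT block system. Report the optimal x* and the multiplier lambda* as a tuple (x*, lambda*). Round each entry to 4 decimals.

Form the Lagrangian:
  L(x, lambda) = (1/2) x^T Q x + c^T x + lambda^T (A x - b)
Stationarity (grad_x L = 0): Q x + c + A^T lambda = 0.
Primal feasibility: A x = b.

This gives the KKT block system:
  [ Q   A^T ] [ x     ]   [-c ]
  [ A    0  ] [ lambda ] = [ b ]

Solving the linear system:
  x*      = (1.1927, -4.805, 1.5828)
  lambda* = (-25.9615)
  f(x*)   = 126.7971

x* = (1.1927, -4.805, 1.5828), lambda* = (-25.9615)


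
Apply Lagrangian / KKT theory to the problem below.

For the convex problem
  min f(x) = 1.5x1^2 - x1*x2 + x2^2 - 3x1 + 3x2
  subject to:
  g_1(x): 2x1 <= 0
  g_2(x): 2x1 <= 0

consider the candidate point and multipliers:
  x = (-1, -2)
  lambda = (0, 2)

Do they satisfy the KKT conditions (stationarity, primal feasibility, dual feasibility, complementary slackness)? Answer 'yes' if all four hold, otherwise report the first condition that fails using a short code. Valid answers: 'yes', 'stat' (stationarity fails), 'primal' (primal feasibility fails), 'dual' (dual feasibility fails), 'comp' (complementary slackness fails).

Gradient of f: grad f(x) = Q x + c = (-4, 0)
Constraint values g_i(x) = a_i^T x - b_i:
  g_1((-1, -2)) = -2
  g_2((-1, -2)) = -2
Stationarity residual: grad f(x) + sum_i lambda_i a_i = (0, 0)
  -> stationarity OK
Primal feasibility (all g_i <= 0): OK
Dual feasibility (all lambda_i >= 0): OK
Complementary slackness (lambda_i * g_i(x) = 0 for all i): FAILS

Verdict: the first failing condition is complementary_slackness -> comp.

comp


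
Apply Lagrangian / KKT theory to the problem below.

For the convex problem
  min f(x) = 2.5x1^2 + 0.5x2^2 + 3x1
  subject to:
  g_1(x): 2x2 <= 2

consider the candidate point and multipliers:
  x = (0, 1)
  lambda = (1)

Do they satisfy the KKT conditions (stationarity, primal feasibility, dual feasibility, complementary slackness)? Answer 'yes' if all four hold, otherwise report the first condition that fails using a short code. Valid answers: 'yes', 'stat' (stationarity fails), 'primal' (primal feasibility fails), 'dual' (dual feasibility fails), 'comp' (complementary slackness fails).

Gradient of f: grad f(x) = Q x + c = (3, 1)
Constraint values g_i(x) = a_i^T x - b_i:
  g_1((0, 1)) = 0
Stationarity residual: grad f(x) + sum_i lambda_i a_i = (3, 3)
  -> stationarity FAILS
Primal feasibility (all g_i <= 0): OK
Dual feasibility (all lambda_i >= 0): OK
Complementary slackness (lambda_i * g_i(x) = 0 for all i): OK

Verdict: the first failing condition is stationarity -> stat.

stat


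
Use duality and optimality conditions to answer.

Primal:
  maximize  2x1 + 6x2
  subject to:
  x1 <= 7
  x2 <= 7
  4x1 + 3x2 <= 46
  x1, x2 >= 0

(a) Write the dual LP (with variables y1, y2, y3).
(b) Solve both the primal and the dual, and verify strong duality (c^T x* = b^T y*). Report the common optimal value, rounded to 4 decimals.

The standard primal-dual pair for 'max c^T x s.t. A x <= b, x >= 0' is:
  Dual:  min b^T y  s.t.  A^T y >= c,  y >= 0.

So the dual LP is:
  minimize  7y1 + 7y2 + 46y3
  subject to:
    y1 + 4y3 >= 2
    y2 + 3y3 >= 6
    y1, y2, y3 >= 0

Solving the primal: x* = (6.25, 7).
  primal value c^T x* = 54.5.
Solving the dual: y* = (0, 4.5, 0.5).
  dual value b^T y* = 54.5.
Strong duality: c^T x* = b^T y*. Confirmed.

54.5


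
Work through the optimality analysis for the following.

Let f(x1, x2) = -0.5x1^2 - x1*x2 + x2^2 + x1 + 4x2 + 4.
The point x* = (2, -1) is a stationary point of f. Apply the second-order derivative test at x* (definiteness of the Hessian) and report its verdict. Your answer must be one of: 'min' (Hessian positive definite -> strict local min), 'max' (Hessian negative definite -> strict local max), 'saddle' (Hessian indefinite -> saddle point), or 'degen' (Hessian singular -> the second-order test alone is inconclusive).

Compute the Hessian H = grad^2 f:
  H = [[-1, -1], [-1, 2]]
Verify stationarity: grad f(x*) = H x* + g = (0, 0).
Eigenvalues of H: -1.3028, 2.3028.
Eigenvalues have mixed signs, so H is indefinite -> x* is a saddle point.

saddle


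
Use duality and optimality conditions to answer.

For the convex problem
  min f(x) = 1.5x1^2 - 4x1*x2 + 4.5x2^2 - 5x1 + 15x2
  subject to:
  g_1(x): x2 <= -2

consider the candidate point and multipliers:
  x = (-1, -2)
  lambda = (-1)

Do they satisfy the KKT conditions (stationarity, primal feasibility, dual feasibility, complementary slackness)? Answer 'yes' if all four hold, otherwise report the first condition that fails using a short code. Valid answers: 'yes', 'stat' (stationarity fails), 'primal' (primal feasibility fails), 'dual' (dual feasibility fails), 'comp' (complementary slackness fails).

Gradient of f: grad f(x) = Q x + c = (0, 1)
Constraint values g_i(x) = a_i^T x - b_i:
  g_1((-1, -2)) = 0
Stationarity residual: grad f(x) + sum_i lambda_i a_i = (0, 0)
  -> stationarity OK
Primal feasibility (all g_i <= 0): OK
Dual feasibility (all lambda_i >= 0): FAILS
Complementary slackness (lambda_i * g_i(x) = 0 for all i): OK

Verdict: the first failing condition is dual_feasibility -> dual.

dual


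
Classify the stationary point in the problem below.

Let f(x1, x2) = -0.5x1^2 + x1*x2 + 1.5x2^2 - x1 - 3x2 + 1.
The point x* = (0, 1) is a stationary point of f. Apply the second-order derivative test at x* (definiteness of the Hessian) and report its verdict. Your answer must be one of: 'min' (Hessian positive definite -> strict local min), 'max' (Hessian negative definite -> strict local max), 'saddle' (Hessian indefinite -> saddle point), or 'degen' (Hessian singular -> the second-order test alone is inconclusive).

Compute the Hessian H = grad^2 f:
  H = [[-1, 1], [1, 3]]
Verify stationarity: grad f(x*) = H x* + g = (0, 0).
Eigenvalues of H: -1.2361, 3.2361.
Eigenvalues have mixed signs, so H is indefinite -> x* is a saddle point.

saddle
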